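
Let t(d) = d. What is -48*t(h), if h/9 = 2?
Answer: -864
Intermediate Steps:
h = 18 (h = 9*2 = 18)
-48*t(h) = -48*18 = -864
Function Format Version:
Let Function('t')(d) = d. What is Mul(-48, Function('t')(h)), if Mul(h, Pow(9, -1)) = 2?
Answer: -864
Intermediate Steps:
h = 18 (h = Mul(9, 2) = 18)
Mul(-48, Function('t')(h)) = Mul(-48, 18) = -864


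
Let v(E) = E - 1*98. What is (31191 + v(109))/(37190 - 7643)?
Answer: 31202/29547 ≈ 1.0560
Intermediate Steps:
v(E) = -98 + E (v(E) = E - 98 = -98 + E)
(31191 + v(109))/(37190 - 7643) = (31191 + (-98 + 109))/(37190 - 7643) = (31191 + 11)/29547 = 31202*(1/29547) = 31202/29547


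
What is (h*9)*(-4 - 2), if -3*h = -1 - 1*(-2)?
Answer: 18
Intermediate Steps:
h = -⅓ (h = -(-1 - 1*(-2))/3 = -(-1 + 2)/3 = -⅓*1 = -⅓ ≈ -0.33333)
(h*9)*(-4 - 2) = (-⅓*9)*(-4 - 2) = -3*(-6) = 18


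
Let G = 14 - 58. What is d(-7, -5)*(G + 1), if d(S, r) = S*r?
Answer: -1505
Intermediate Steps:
G = -44
d(-7, -5)*(G + 1) = (-7*(-5))*(-44 + 1) = 35*(-43) = -1505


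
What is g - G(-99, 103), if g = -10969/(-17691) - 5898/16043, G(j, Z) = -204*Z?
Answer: 5963628407705/283816713 ≈ 21012.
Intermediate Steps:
g = 71634149/283816713 (g = -10969*(-1/17691) - 5898*1/16043 = 10969/17691 - 5898/16043 = 71634149/283816713 ≈ 0.25240)
g - G(-99, 103) = 71634149/283816713 - (-204)*103 = 71634149/283816713 - 1*(-21012) = 71634149/283816713 + 21012 = 5963628407705/283816713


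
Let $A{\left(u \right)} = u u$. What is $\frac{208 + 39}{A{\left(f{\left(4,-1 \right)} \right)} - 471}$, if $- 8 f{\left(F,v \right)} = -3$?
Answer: $- \frac{15808}{30135} \approx -0.52457$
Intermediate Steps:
$f{\left(F,v \right)} = \frac{3}{8}$ ($f{\left(F,v \right)} = \left(- \frac{1}{8}\right) \left(-3\right) = \frac{3}{8}$)
$A{\left(u \right)} = u^{2}$
$\frac{208 + 39}{A{\left(f{\left(4,-1 \right)} \right)} - 471} = \frac{208 + 39}{\left(\frac{3}{8}\right)^{2} - 471} = \frac{247}{\frac{9}{64} - 471} = \frac{247}{- \frac{30135}{64}} = 247 \left(- \frac{64}{30135}\right) = - \frac{15808}{30135}$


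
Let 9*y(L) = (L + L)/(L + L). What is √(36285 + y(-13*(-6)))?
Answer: √326566/3 ≈ 190.49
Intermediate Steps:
y(L) = ⅑ (y(L) = ((L + L)/(L + L))/9 = ((2*L)/((2*L)))/9 = ((2*L)*(1/(2*L)))/9 = (⅑)*1 = ⅑)
√(36285 + y(-13*(-6))) = √(36285 + ⅑) = √(326566/9) = √326566/3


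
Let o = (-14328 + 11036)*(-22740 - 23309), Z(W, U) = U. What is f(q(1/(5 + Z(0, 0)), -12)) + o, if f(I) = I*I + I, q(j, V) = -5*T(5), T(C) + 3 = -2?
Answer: 151593958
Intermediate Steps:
T(C) = -5 (T(C) = -3 - 2 = -5)
q(j, V) = 25 (q(j, V) = -5*(-5) = 25)
f(I) = I + I² (f(I) = I² + I = I + I²)
o = 151593308 (o = -3292*(-46049) = 151593308)
f(q(1/(5 + Z(0, 0)), -12)) + o = 25*(1 + 25) + 151593308 = 25*26 + 151593308 = 650 + 151593308 = 151593958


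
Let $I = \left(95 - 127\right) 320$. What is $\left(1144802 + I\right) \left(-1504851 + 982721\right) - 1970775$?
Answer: $-592390827835$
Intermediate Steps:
$I = -10240$ ($I = \left(-32\right) 320 = -10240$)
$\left(1144802 + I\right) \left(-1504851 + 982721\right) - 1970775 = \left(1144802 - 10240\right) \left(-1504851 + 982721\right) - 1970775 = 1134562 \left(-522130\right) - 1970775 = -592388857060 - 1970775 = -592390827835$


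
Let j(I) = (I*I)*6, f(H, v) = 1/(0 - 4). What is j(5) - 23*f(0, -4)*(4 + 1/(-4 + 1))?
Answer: 2053/12 ≈ 171.08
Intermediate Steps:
f(H, v) = -¼ (f(H, v) = 1/(-4) = -¼)
j(I) = 6*I² (j(I) = I²*6 = 6*I²)
j(5) - 23*f(0, -4)*(4 + 1/(-4 + 1)) = 6*5² - (-23)*(4 + 1/(-4 + 1))/4 = 6*25 - (-23)*(4 + 1/(-3))/4 = 150 - (-23)*(4 - ⅓)/4 = 150 - (-23)*11/(4*3) = 150 - 23*(-11/12) = 150 + 253/12 = 2053/12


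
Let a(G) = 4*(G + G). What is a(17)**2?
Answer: 18496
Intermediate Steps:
a(G) = 8*G (a(G) = 4*(2*G) = 8*G)
a(17)**2 = (8*17)**2 = 136**2 = 18496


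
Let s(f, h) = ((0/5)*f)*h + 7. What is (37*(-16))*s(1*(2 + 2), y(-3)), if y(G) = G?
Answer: -4144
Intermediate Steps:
s(f, h) = 7 (s(f, h) = ((0*(⅕))*f)*h + 7 = (0*f)*h + 7 = 0*h + 7 = 0 + 7 = 7)
(37*(-16))*s(1*(2 + 2), y(-3)) = (37*(-16))*7 = -592*7 = -4144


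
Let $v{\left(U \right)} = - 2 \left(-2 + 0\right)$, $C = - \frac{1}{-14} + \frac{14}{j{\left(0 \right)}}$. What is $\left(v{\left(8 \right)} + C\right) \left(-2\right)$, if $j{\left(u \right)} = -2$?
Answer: $\frac{41}{7} \approx 5.8571$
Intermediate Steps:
$C = - \frac{97}{14}$ ($C = - \frac{1}{-14} + \frac{14}{-2} = \left(-1\right) \left(- \frac{1}{14}\right) + 14 \left(- \frac{1}{2}\right) = \frac{1}{14} - 7 = - \frac{97}{14} \approx -6.9286$)
$v{\left(U \right)} = 4$ ($v{\left(U \right)} = \left(-2\right) \left(-2\right) = 4$)
$\left(v{\left(8 \right)} + C\right) \left(-2\right) = \left(4 - \frac{97}{14}\right) \left(-2\right) = \left(- \frac{41}{14}\right) \left(-2\right) = \frac{41}{7}$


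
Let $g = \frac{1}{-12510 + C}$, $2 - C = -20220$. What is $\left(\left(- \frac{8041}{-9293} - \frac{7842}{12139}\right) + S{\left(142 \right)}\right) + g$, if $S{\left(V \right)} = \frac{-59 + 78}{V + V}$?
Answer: $\frac{17683529339217}{61768096534304} \approx 0.28629$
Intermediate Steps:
$C = 20222$ ($C = 2 - -20220 = 2 + 20220 = 20222$)
$S{\left(V \right)} = \frac{19}{2 V}$
$g = \frac{1}{7712}$ ($g = \frac{1}{-12510 + 20222} = \frac{1}{7712} \approx 0.00012967$)
$\left(\left(- \frac{8041}{-9293} - \frac{7842}{12139}\right) + S{\left(142 \right)}\right) + g = \left(\left(- \frac{8041}{-9293} - \frac{7842}{12139}\right) + \frac{19}{2 \cdot 142}\right) + \frac{1}{7712} = \left(\left(\left(-8041\right) \left(- \frac{1}{9293}\right) - \frac{7842}{12139}\right) + \frac{19}{2} \cdot \frac{1}{142}\right) + \frac{1}{7712} = \left(\left(\frac{8041}{9293} - \frac{7842}{12139}\right) + \frac{19}{284}\right) + \frac{1}{7712} = \left(\frac{24733993}{112807727} + \frac{19}{284}\right) + \frac{1}{7712} = \frac{9167800825}{32037394468} + \frac{1}{7712} = \frac{17683529339217}{61768096534304}$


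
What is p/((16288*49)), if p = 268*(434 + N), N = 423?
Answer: 57419/199528 ≈ 0.28777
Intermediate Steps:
p = 229676 (p = 268*(434 + 423) = 268*857 = 229676)
p/((16288*49)) = 229676/((16288*49)) = 229676/798112 = 229676*(1/798112) = 57419/199528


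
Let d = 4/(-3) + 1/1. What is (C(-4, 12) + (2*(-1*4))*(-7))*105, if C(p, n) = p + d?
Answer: 5425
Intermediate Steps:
d = -⅓ (d = 4*(-⅓) + 1*1 = -4/3 + 1 = -⅓ ≈ -0.33333)
C(p, n) = -⅓ + p (C(p, n) = p - ⅓ = -⅓ + p)
(C(-4, 12) + (2*(-1*4))*(-7))*105 = ((-⅓ - 4) + (2*(-1*4))*(-7))*105 = (-13/3 + (2*(-4))*(-7))*105 = (-13/3 - 8*(-7))*105 = (-13/3 + 56)*105 = (155/3)*105 = 5425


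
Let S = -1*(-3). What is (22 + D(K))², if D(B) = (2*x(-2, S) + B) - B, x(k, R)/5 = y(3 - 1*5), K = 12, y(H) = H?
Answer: 4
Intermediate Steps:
S = 3
x(k, R) = -10 (x(k, R) = 5*(3 - 1*5) = 5*(3 - 5) = 5*(-2) = -10)
D(B) = -20 (D(B) = (2*(-10) + B) - B = (-20 + B) - B = -20)
(22 + D(K))² = (22 - 20)² = 2² = 4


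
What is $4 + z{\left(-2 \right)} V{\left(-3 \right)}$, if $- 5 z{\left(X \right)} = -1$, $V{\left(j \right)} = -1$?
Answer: $\frac{19}{5} \approx 3.8$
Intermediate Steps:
$z{\left(X \right)} = \frac{1}{5}$ ($z{\left(X \right)} = \left(- \frac{1}{5}\right) \left(-1\right) = \frac{1}{5}$)
$4 + z{\left(-2 \right)} V{\left(-3 \right)} = 4 + \frac{1}{5} \left(-1\right) = 4 - \frac{1}{5} = \frac{19}{5}$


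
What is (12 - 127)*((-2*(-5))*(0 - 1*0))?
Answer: 0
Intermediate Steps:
(12 - 127)*((-2*(-5))*(0 - 1*0)) = -1150*(0 + 0) = -1150*0 = -115*0 = 0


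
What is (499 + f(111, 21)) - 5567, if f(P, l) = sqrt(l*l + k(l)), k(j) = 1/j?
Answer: -5068 + sqrt(194502)/21 ≈ -5047.0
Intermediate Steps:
f(P, l) = sqrt(1/l + l**2) (f(P, l) = sqrt(l*l + 1/l) = sqrt(l**2 + 1/l) = sqrt(1/l + l**2))
(499 + f(111, 21)) - 5567 = (499 + sqrt((1 + 21**3)/21)) - 5567 = (499 + sqrt((1 + 9261)/21)) - 5567 = (499 + sqrt((1/21)*9262)) - 5567 = (499 + sqrt(9262/21)) - 5567 = (499 + sqrt(194502)/21) - 5567 = -5068 + sqrt(194502)/21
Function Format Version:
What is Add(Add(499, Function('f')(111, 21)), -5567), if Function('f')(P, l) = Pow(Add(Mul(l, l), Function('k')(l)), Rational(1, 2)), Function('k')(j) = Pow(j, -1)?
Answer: Add(-5068, Mul(Rational(1, 21), Pow(194502, Rational(1, 2)))) ≈ -5047.0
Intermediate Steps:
Function('f')(P, l) = Pow(Add(Pow(l, -1), Pow(l, 2)), Rational(1, 2)) (Function('f')(P, l) = Pow(Add(Mul(l, l), Pow(l, -1)), Rational(1, 2)) = Pow(Add(Pow(l, 2), Pow(l, -1)), Rational(1, 2)) = Pow(Add(Pow(l, -1), Pow(l, 2)), Rational(1, 2)))
Add(Add(499, Function('f')(111, 21)), -5567) = Add(Add(499, Pow(Mul(Pow(21, -1), Add(1, Pow(21, 3))), Rational(1, 2))), -5567) = Add(Add(499, Pow(Mul(Rational(1, 21), Add(1, 9261)), Rational(1, 2))), -5567) = Add(Add(499, Pow(Mul(Rational(1, 21), 9262), Rational(1, 2))), -5567) = Add(Add(499, Pow(Rational(9262, 21), Rational(1, 2))), -5567) = Add(Add(499, Mul(Rational(1, 21), Pow(194502, Rational(1, 2)))), -5567) = Add(-5068, Mul(Rational(1, 21), Pow(194502, Rational(1, 2))))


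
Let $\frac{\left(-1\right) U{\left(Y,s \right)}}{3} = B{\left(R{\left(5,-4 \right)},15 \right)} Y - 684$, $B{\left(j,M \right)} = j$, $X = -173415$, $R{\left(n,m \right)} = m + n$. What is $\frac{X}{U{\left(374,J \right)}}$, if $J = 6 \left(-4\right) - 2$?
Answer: $- \frac{11561}{62} \approx -186.47$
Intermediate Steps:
$J = -26$ ($J = -24 - 2 = -26$)
$U{\left(Y,s \right)} = 2052 - 3 Y$ ($U{\left(Y,s \right)} = - 3 \left(\left(-4 + 5\right) Y - 684\right) = - 3 \left(1 Y - 684\right) = - 3 \left(Y - 684\right) = - 3 \left(-684 + Y\right) = 2052 - 3 Y$)
$\frac{X}{U{\left(374,J \right)}} = - \frac{173415}{2052 - 1122} = - \frac{173415}{930} = \left(-173415\right) \frac{1}{930} = - \frac{11561}{62}$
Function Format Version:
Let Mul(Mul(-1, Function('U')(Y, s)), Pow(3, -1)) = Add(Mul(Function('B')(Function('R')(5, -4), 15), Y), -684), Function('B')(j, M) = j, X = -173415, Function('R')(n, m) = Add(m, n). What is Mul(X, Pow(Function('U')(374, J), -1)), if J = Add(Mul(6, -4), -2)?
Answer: Rational(-11561, 62) ≈ -186.47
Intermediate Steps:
J = -26 (J = Add(-24, -2) = -26)
Function('U')(Y, s) = Add(2052, Mul(-3, Y)) (Function('U')(Y, s) = Mul(-3, Add(Mul(Add(-4, 5), Y), -684)) = Mul(-3, Add(Mul(1, Y), -684)) = Mul(-3, Add(Y, -684)) = Mul(-3, Add(-684, Y)) = Add(2052, Mul(-3, Y)))
Mul(X, Pow(Function('U')(374, J), -1)) = Mul(-173415, Pow(Add(2052, Mul(-3, 374)), -1)) = Mul(-173415, Pow(Add(2052, -1122), -1)) = Mul(-173415, Pow(930, -1)) = Mul(-173415, Rational(1, 930)) = Rational(-11561, 62)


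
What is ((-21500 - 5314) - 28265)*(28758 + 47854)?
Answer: -4219712348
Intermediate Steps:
((-21500 - 5314) - 28265)*(28758 + 47854) = (-26814 - 28265)*76612 = -55079*76612 = -4219712348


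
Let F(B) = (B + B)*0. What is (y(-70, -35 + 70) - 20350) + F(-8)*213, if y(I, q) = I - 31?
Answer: -20451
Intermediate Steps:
F(B) = 0 (F(B) = (2*B)*0 = 0)
y(I, q) = -31 + I
(y(-70, -35 + 70) - 20350) + F(-8)*213 = ((-31 - 70) - 20350) + 0*213 = (-101 - 20350) + 0 = -20451 + 0 = -20451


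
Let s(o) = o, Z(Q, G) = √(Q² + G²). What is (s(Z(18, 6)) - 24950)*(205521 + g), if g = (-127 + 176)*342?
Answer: -5545861050 + 1333674*√10 ≈ -5.5416e+9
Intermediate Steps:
Z(Q, G) = √(G² + Q²)
g = 16758 (g = 49*342 = 16758)
(s(Z(18, 6)) - 24950)*(205521 + g) = (√(6² + 18²) - 24950)*(205521 + 16758) = (√(36 + 324) - 24950)*222279 = (√360 - 24950)*222279 = (6*√10 - 24950)*222279 = (-24950 + 6*√10)*222279 = -5545861050 + 1333674*√10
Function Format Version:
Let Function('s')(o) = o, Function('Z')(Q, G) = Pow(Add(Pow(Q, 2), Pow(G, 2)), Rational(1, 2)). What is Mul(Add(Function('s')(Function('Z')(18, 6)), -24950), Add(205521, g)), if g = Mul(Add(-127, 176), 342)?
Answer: Add(-5545861050, Mul(1333674, Pow(10, Rational(1, 2)))) ≈ -5.5416e+9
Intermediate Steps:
Function('Z')(Q, G) = Pow(Add(Pow(G, 2), Pow(Q, 2)), Rational(1, 2))
g = 16758 (g = Mul(49, 342) = 16758)
Mul(Add(Function('s')(Function('Z')(18, 6)), -24950), Add(205521, g)) = Mul(Add(Pow(Add(Pow(6, 2), Pow(18, 2)), Rational(1, 2)), -24950), Add(205521, 16758)) = Mul(Add(Pow(Add(36, 324), Rational(1, 2)), -24950), 222279) = Mul(Add(Pow(360, Rational(1, 2)), -24950), 222279) = Mul(Add(Mul(6, Pow(10, Rational(1, 2))), -24950), 222279) = Mul(Add(-24950, Mul(6, Pow(10, Rational(1, 2)))), 222279) = Add(-5545861050, Mul(1333674, Pow(10, Rational(1, 2))))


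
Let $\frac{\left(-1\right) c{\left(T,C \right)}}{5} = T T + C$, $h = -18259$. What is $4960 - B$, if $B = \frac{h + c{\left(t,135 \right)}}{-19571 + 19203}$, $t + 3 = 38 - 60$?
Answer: $\frac{1803221}{368} \approx 4900.1$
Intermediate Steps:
$t = -25$ ($t = -3 + \left(38 - 60\right) = -3 - 22 = -25$)
$c{\left(T,C \right)} = - 5 C - 5 T^{2}$ ($c{\left(T,C \right)} = - 5 \left(T T + C\right) = - 5 \left(T^{2} + C\right) = - 5 \left(C + T^{2}\right) = - 5 C - 5 T^{2}$)
$B = \frac{22059}{368}$ ($B = \frac{-18259 - \left(675 + 5 \left(-25\right)^{2}\right)}{-19571 + 19203} = \frac{-18259 - 3800}{-368} = \left(-18259 - 3800\right) \left(- \frac{1}{368}\right) = \left(-22059\right) \left(- \frac{1}{368}\right) = \frac{22059}{368} \approx 59.943$)
$4960 - B = 4960 - \frac{22059}{368} = \frac{1803221}{368}$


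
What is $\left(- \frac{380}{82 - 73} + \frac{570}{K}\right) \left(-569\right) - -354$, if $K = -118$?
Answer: $\frac{14404439}{531} \approx 27127.0$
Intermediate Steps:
$\left(- \frac{380}{82 - 73} + \frac{570}{K}\right) \left(-569\right) - -354 = \left(- \frac{380}{82 - 73} + \frac{570}{-118}\right) \left(-569\right) - -354 = \left(- \frac{380}{82 - 73} + 570 \left(- \frac{1}{118}\right)\right) \left(-569\right) + \left(-361 + 715\right) = \left(- \frac{380}{9} - \frac{285}{59}\right) \left(-569\right) + 354 = \left(- \frac{24985}{531}\right) \left(-569\right) + 354 = \frac{14216465}{531} + 354 = \frac{14404439}{531}$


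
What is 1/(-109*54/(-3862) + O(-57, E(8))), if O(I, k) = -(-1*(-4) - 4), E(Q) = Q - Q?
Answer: 1931/2943 ≈ 0.65613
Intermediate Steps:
E(Q) = 0
O(I, k) = 0 (O(I, k) = -(4 - 4) = -1*0 = 0)
1/(-109*54/(-3862) + O(-57, E(8))) = 1/(-109*54/(-3862) + 0) = 1/(-5886*(-1/3862) + 0) = 1/(2943/1931 + 0) = 1/(2943/1931) = 1931/2943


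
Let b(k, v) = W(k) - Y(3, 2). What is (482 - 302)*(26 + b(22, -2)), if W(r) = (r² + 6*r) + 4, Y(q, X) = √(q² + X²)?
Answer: 116280 - 180*√13 ≈ 1.1563e+5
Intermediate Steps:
Y(q, X) = √(X² + q²)
W(r) = 4 + r² + 6*r
b(k, v) = 4 + k² - √13 + 6*k (b(k, v) = (4 + k² + 6*k) - √(2² + 3²) = (4 + k² + 6*k) - √(4 + 9) = (4 + k² + 6*k) - √13 = 4 + k² - √13 + 6*k)
(482 - 302)*(26 + b(22, -2)) = (482 - 302)*(26 + (4 + 22² - √13 + 6*22)) = 180*(26 + (4 + 484 - √13 + 132)) = 180*(26 + (620 - √13)) = 180*(646 - √13) = 116280 - 180*√13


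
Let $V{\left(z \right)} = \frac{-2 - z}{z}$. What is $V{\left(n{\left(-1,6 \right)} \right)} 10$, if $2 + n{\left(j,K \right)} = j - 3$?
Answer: $- \frac{20}{3} \approx -6.6667$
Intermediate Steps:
$n{\left(j,K \right)} = -5 + j$ ($n{\left(j,K \right)} = -2 + \left(j - 3\right) = -2 + \left(-3 + j\right) = -5 + j$)
$V{\left(z \right)} = \frac{-2 - z}{z}$
$V{\left(n{\left(-1,6 \right)} \right)} 10 = \frac{-2 - \left(-5 - 1\right)}{-5 - 1} \cdot 10 = \frac{-2 - -6}{-6} \cdot 10 = - \frac{-2 + 6}{6} \cdot 10 = \left(- \frac{1}{6}\right) 4 \cdot 10 = \left(- \frac{2}{3}\right) 10 = - \frac{20}{3}$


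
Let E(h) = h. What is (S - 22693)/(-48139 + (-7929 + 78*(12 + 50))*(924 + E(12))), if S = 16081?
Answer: 6612/2943187 ≈ 0.0022465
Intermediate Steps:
(S - 22693)/(-48139 + (-7929 + 78*(12 + 50))*(924 + E(12))) = (16081 - 22693)/(-48139 + (-7929 + 78*(12 + 50))*(924 + 12)) = -6612/(-48139 + (-7929 + 78*62)*936) = -6612/(-48139 + (-7929 + 4836)*936) = -6612/(-48139 - 3093*936) = -6612/(-48139 - 2895048) = -6612/(-2943187) = -6612*(-1/2943187) = 6612/2943187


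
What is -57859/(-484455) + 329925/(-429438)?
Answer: -44995654211/69347795430 ≈ -0.64884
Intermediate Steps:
-57859/(-484455) + 329925/(-429438) = -57859*(-1/484455) + 329925*(-1/429438) = 57859/484455 - 109975/143146 = -44995654211/69347795430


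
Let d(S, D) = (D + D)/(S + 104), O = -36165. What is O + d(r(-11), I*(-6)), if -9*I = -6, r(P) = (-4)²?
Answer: -542476/15 ≈ -36165.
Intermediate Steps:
r(P) = 16
I = ⅔ (I = -⅑*(-6) = ⅔ ≈ 0.66667)
d(S, D) = 2*D/(104 + S) (d(S, D) = (2*D)/(104 + S) = 2*D/(104 + S))
O + d(r(-11), I*(-6)) = -36165 + 2*((⅔)*(-6))/(104 + 16) = -36165 + 2*(-4)/120 = -36165 + 2*(-4)*(1/120) = -36165 - 1/15 = -542476/15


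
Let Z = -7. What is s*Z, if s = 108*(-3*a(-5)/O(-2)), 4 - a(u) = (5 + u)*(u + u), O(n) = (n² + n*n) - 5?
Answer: 3024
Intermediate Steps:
O(n) = -5 + 2*n² (O(n) = (n² + n²) - 5 = 2*n² - 5 = -5 + 2*n²)
a(u) = 4 - 2*u*(5 + u) (a(u) = 4 - (5 + u)*(u + u) = 4 - (5 + u)*2*u = 4 - 2*u*(5 + u))
s = -432 (s = 108*(-3*(4 - 10*(-5) - 2*(-5)²)/(-5 + 2*(-2)²)) = 108*(-3*(4 + 50 - 2*25)/(-5 + 2*4)) = 108*(-3*(4 + 50 - 50)/(-5 + 8)) = 108*(-12/3) = 108*(-3*4/3) = 108*(-4) = -432)
s*Z = -432*(-7) = 3024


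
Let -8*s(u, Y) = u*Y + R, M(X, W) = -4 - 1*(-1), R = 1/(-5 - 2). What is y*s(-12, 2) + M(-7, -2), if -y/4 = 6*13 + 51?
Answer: -21843/14 ≈ -1560.2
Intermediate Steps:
R = -⅐ (R = 1/(-7) = -⅐ ≈ -0.14286)
M(X, W) = -3 (M(X, W) = -4 + 1 = -3)
y = -516 (y = -4*(6*13 + 51) = -4*(78 + 51) = -4*129 = -516)
s(u, Y) = 1/56 - Y*u/8 (s(u, Y) = -(u*Y - ⅐)/8 = -(Y*u - ⅐)/8 = -(-⅐ + Y*u)/8 = 1/56 - Y*u/8)
y*s(-12, 2) + M(-7, -2) = -516*(1/56 - ⅛*2*(-12)) - 3 = -516*(1/56 + 3) - 3 = -516*169/56 - 3 = -21801/14 - 3 = -21843/14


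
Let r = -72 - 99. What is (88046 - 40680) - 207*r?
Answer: 82763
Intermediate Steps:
r = -171
(88046 - 40680) - 207*r = (88046 - 40680) - 207*(-171) = 47366 + 35397 = 82763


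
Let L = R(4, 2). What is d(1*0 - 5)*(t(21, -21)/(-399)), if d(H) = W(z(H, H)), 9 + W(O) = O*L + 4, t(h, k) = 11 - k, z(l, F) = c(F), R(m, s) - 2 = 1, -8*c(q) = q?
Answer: 100/399 ≈ 0.25063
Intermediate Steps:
c(q) = -q/8
R(m, s) = 3 (R(m, s) = 2 + 1 = 3)
z(l, F) = -F/8
L = 3
W(O) = -5 + 3*O (W(O) = -9 + (O*3 + 4) = -9 + (3*O + 4) = -9 + (4 + 3*O) = -5 + 3*O)
d(H) = -5 - 3*H/8 (d(H) = -5 + 3*(-H/8) = -5 - 3*H/8)
d(1*0 - 5)*(t(21, -21)/(-399)) = (-5 - 3*(1*0 - 5)/8)*((11 - 1*(-21))/(-399)) = (-5 - 3*(0 - 5)/8)*((11 + 21)*(-1/399)) = (-5 - 3/8*(-5))*(32*(-1/399)) = (-5 + 15/8)*(-32/399) = -25/8*(-32/399) = 100/399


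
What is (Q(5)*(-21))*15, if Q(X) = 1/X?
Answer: -63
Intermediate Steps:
(Q(5)*(-21))*15 = (-21/5)*15 = ((1/5)*(-21))*15 = -21/5*15 = -63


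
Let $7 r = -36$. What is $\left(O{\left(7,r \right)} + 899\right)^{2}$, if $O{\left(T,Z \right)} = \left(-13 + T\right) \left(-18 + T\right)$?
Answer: $931225$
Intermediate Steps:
$r = - \frac{36}{7}$ ($r = \frac{1}{7} \left(-36\right) = - \frac{36}{7} \approx -5.1429$)
$O{\left(T,Z \right)} = \left(-18 + T\right) \left(-13 + T\right)$
$\left(O{\left(7,r \right)} + 899\right)^{2} = \left(\left(234 + 7^{2} - 217\right) + 899\right)^{2} = \left(\left(234 + 49 - 217\right) + 899\right)^{2} = \left(66 + 899\right)^{2} = 965^{2} = 931225$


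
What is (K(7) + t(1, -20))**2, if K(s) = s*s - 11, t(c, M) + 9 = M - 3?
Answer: 36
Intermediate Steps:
t(c, M) = -12 + M (t(c, M) = -9 + (M - 3) = -9 + (-3 + M) = -12 + M)
K(s) = -11 + s**2 (K(s) = s**2 - 11 = -11 + s**2)
(K(7) + t(1, -20))**2 = ((-11 + 7**2) + (-12 - 20))**2 = ((-11 + 49) - 32)**2 = (38 - 32)**2 = 6**2 = 36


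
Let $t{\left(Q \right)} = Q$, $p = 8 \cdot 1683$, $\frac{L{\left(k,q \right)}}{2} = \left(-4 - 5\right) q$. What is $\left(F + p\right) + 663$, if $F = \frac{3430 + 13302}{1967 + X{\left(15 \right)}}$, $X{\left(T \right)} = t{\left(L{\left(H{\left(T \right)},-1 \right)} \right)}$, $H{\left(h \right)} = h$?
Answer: $\frac{28058827}{1985} \approx 14135.0$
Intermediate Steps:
$L{\left(k,q \right)} = - 18 q$ ($L{\left(k,q \right)} = 2 \left(-4 - 5\right) q = 2 \left(- 9 q\right) = - 18 q$)
$p = 13464$
$X{\left(T \right)} = 18$ ($X{\left(T \right)} = \left(-18\right) \left(-1\right) = 18$)
$F = \frac{16732}{1985}$ ($F = \frac{3430 + 13302}{1967 + 18} = \frac{16732}{1985} \approx 8.4292$)
$\left(F + p\right) + 663 = \left(\frac{16732}{1985} + 13464\right) + 663 = \frac{26742772}{1985} + 663 = \frac{28058827}{1985}$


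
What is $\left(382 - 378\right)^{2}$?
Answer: $16$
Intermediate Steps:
$\left(382 - 378\right)^{2} = 4^{2} = 16$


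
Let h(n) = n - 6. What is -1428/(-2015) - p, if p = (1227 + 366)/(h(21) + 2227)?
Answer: -141/76570 ≈ -0.0018415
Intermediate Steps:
h(n) = -6 + n
p = 27/38 (p = (1227 + 366)/((-6 + 21) + 2227) = 1593/(15 + 2227) = 1593/2242 = 1593*(1/2242) = 27/38 ≈ 0.71053)
-1428/(-2015) - p = -1428/(-2015) - 1*27/38 = -1428*(-1/2015) - 27/38 = 1428/2015 - 27/38 = -141/76570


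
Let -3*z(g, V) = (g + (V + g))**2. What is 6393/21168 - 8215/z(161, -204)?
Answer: 50891791/24561936 ≈ 2.0720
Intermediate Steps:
z(g, V) = -(V + 2*g)**2/3 (z(g, V) = -(g + (V + g))**2/3 = -(V + 2*g)**2/3)
6393/21168 - 8215/z(161, -204) = 6393/21168 - 8215*(-3/(-204 + 2*161)**2) = 6393*(1/21168) - 8215*(-3/(-204 + 322)**2) = 2131/7056 - 8215/((-1/3*118**2)) = 2131/7056 - 8215/((-1/3*13924)) = 2131/7056 - 8215/(-13924/3) = 2131/7056 - 8215*(-3/13924) = 2131/7056 + 24645/13924 = 50891791/24561936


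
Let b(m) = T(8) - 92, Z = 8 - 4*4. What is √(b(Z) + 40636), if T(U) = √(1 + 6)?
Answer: √(40544 + √7) ≈ 201.36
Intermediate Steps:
Z = -8 (Z = 8 - 16 = -8)
T(U) = √7
b(m) = -92 + √7 (b(m) = √7 - 92 = -92 + √7)
√(b(Z) + 40636) = √((-92 + √7) + 40636) = √(40544 + √7)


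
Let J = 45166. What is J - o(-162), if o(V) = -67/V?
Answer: 7316825/162 ≈ 45166.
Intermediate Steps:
J - o(-162) = 45166 - (-67)/(-162) = 45166 - (-67)*(-1)/162 = 45166 - 1*67/162 = 45166 - 67/162 = 7316825/162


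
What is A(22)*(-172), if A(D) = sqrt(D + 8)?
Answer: -172*sqrt(30) ≈ -942.08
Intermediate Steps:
A(D) = sqrt(8 + D)
A(22)*(-172) = sqrt(8 + 22)*(-172) = sqrt(30)*(-172) = -172*sqrt(30)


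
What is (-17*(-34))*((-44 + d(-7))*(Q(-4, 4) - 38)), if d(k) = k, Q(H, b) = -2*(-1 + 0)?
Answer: 1061208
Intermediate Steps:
Q(H, b) = 2 (Q(H, b) = -2*(-1) = 2)
(-17*(-34))*((-44 + d(-7))*(Q(-4, 4) - 38)) = (-17*(-34))*((-44 - 7)*(2 - 38)) = 578*(-51*(-36)) = 578*1836 = 1061208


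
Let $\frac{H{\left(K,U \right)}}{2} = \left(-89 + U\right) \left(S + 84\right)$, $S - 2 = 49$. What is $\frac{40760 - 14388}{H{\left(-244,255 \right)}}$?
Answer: $\frac{6593}{11205} \approx 0.5884$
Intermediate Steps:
$S = 51$ ($S = 2 + 49 = 51$)
$H{\left(K,U \right)} = -24030 + 270 U$ ($H{\left(K,U \right)} = 2 \left(-89 + U\right) \left(51 + 84\right) = 2 \left(-89 + U\right) 135 = 2 \left(-12015 + 135 U\right) = -24030 + 270 U$)
$\frac{40760 - 14388}{H{\left(-244,255 \right)}} = \frac{40760 - 14388}{-24030 + 270 \cdot 255} = \frac{26372}{-24030 + 68850} = \frac{26372}{44820} = 26372 \cdot \frac{1}{44820} = \frac{6593}{11205}$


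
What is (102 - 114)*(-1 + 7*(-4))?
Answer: 348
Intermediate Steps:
(102 - 114)*(-1 + 7*(-4)) = -12*(-1 - 28) = -12*(-29) = 348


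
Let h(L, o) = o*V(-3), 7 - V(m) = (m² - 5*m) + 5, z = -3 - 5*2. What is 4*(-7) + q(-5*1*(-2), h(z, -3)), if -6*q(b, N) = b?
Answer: -89/3 ≈ -29.667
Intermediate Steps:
z = -13 (z = -3 - 10 = -13)
V(m) = 2 - m² + 5*m (V(m) = 7 - ((m² - 5*m) + 5) = 7 - (5 + m² - 5*m) = 7 + (-5 - m² + 5*m) = 2 - m² + 5*m)
h(L, o) = -22*o (h(L, o) = o*(2 - 1*(-3)² + 5*(-3)) = o*(2 - 1*9 - 15) = o*(2 - 9 - 15) = o*(-22) = -22*o)
q(b, N) = -b/6
4*(-7) + q(-5*1*(-2), h(z, -3)) = 4*(-7) - (-5*1)*(-2)/6 = -28 - (-5)*(-2)/6 = -28 - ⅙*10 = -28 - 5/3 = -89/3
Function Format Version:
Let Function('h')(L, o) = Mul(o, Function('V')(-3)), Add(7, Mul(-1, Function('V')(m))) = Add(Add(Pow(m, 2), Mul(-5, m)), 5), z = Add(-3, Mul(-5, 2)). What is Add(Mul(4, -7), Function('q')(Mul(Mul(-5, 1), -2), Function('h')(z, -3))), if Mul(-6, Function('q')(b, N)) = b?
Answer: Rational(-89, 3) ≈ -29.667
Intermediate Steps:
z = -13 (z = Add(-3, -10) = -13)
Function('V')(m) = Add(2, Mul(-1, Pow(m, 2)), Mul(5, m)) (Function('V')(m) = Add(7, Mul(-1, Add(Add(Pow(m, 2), Mul(-5, m)), 5))) = Add(7, Mul(-1, Add(5, Pow(m, 2), Mul(-5, m)))) = Add(7, Add(-5, Mul(-1, Pow(m, 2)), Mul(5, m))) = Add(2, Mul(-1, Pow(m, 2)), Mul(5, m)))
Function('h')(L, o) = Mul(-22, o) (Function('h')(L, o) = Mul(o, Add(2, Mul(-1, Pow(-3, 2)), Mul(5, -3))) = Mul(o, Add(2, Mul(-1, 9), -15)) = Mul(o, Add(2, -9, -15)) = Mul(o, -22) = Mul(-22, o))
Function('q')(b, N) = Mul(Rational(-1, 6), b)
Add(Mul(4, -7), Function('q')(Mul(Mul(-5, 1), -2), Function('h')(z, -3))) = Add(Mul(4, -7), Mul(Rational(-1, 6), Mul(Mul(-5, 1), -2))) = Add(-28, Mul(Rational(-1, 6), Mul(-5, -2))) = Add(-28, Mul(Rational(-1, 6), 10)) = Add(-28, Rational(-5, 3)) = Rational(-89, 3)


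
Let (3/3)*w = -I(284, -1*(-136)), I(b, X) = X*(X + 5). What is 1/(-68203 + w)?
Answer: -1/87379 ≈ -1.1444e-5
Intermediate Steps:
I(b, X) = X*(5 + X)
w = -19176 (w = -(-1*(-136))*(5 - 1*(-136)) = -136*(5 + 136) = -136*141 = -1*19176 = -19176)
1/(-68203 + w) = 1/(-68203 - 19176) = 1/(-87379) = -1/87379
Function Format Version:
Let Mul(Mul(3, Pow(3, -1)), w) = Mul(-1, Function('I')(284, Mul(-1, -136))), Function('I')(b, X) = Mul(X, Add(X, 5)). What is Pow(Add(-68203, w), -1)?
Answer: Rational(-1, 87379) ≈ -1.1444e-5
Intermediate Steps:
Function('I')(b, X) = Mul(X, Add(5, X))
w = -19176 (w = Mul(-1, Mul(Mul(-1, -136), Add(5, Mul(-1, -136)))) = Mul(-1, Mul(136, Add(5, 136))) = Mul(-1, Mul(136, 141)) = Mul(-1, 19176) = -19176)
Pow(Add(-68203, w), -1) = Pow(Add(-68203, -19176), -1) = Pow(-87379, -1) = Rational(-1, 87379)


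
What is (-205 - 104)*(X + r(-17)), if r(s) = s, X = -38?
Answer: 16995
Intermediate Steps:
(-205 - 104)*(X + r(-17)) = (-205 - 104)*(-38 - 17) = -309*(-55) = 16995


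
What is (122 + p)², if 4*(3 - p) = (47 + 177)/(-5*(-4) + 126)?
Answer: 82755409/5329 ≈ 15529.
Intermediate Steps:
p = 191/73 (p = 3 - (47 + 177)/(4*(-5*(-4) + 126)) = 3 - 56/(20 + 126) = 3 - 56/146 = 3 - ¼*112/73 = 3 - 28/73 = 191/73 ≈ 2.6164)
(122 + p)² = (122 + 191/73)² = (9097/73)² = 82755409/5329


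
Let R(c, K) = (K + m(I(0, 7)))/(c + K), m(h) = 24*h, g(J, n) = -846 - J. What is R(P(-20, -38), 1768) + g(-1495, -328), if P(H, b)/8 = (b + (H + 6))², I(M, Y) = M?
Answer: 146042/225 ≈ 649.08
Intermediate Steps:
P(H, b) = 8*(6 + H + b)² (P(H, b) = 8*(b + (H + 6))² = 8*(b + (6 + H))² = 8*(6 + H + b)²)
R(c, K) = K/(K + c) (R(c, K) = (K + 24*0)/(c + K) = (K + 0)/(K + c) = K/(K + c))
R(P(-20, -38), 1768) + g(-1495, -328) = 1768/(1768 + 8*(6 - 20 - 38)²) + (-846 - 1*(-1495)) = 1768/(1768 + 8*(-52)²) + (-846 + 1495) = 1768/(1768 + 8*2704) + 649 = 1768/(1768 + 21632) + 649 = 1768/23400 + 649 = 1768*(1/23400) + 649 = 17/225 + 649 = 146042/225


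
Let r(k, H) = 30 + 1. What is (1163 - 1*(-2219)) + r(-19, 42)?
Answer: 3413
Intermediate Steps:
r(k, H) = 31
(1163 - 1*(-2219)) + r(-19, 42) = (1163 - 1*(-2219)) + 31 = (1163 + 2219) + 31 = 3382 + 31 = 3413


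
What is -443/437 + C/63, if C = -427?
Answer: -30644/3933 ≈ -7.7915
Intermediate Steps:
-443/437 + C/63 = -443/437 - 427/63 = -443*1/437 - 427*1/63 = -443/437 - 61/9 = -30644/3933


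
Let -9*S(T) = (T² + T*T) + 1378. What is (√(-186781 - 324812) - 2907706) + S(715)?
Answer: -9064394/3 + I*√511593 ≈ -3.0215e+6 + 715.26*I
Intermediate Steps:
S(T) = -1378/9 - 2*T²/9 (S(T) = -((T² + T*T) + 1378)/9 = -((T² + T²) + 1378)/9 = -(2*T² + 1378)/9 = -(1378 + 2*T²)/9 = -1378/9 - 2*T²/9)
(√(-186781 - 324812) - 2907706) + S(715) = (√(-186781 - 324812) - 2907706) + (-1378/9 - 2/9*715²) = (√(-511593) - 2907706) + (-1378/9 - 2/9*511225) = (I*√511593 - 2907706) + (-1378/9 - 1022450/9) = (-2907706 + I*√511593) - 341276/3 = -9064394/3 + I*√511593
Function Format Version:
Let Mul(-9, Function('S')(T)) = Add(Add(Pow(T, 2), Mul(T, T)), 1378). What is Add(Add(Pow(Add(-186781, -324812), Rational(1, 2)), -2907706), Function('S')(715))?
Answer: Add(Rational(-9064394, 3), Mul(I, Pow(511593, Rational(1, 2)))) ≈ Add(-3.0215e+6, Mul(715.26, I))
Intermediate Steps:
Function('S')(T) = Add(Rational(-1378, 9), Mul(Rational(-2, 9), Pow(T, 2))) (Function('S')(T) = Mul(Rational(-1, 9), Add(Add(Pow(T, 2), Mul(T, T)), 1378)) = Mul(Rational(-1, 9), Add(Add(Pow(T, 2), Pow(T, 2)), 1378)) = Mul(Rational(-1, 9), Add(Mul(2, Pow(T, 2)), 1378)) = Mul(Rational(-1, 9), Add(1378, Mul(2, Pow(T, 2)))) = Add(Rational(-1378, 9), Mul(Rational(-2, 9), Pow(T, 2))))
Add(Add(Pow(Add(-186781, -324812), Rational(1, 2)), -2907706), Function('S')(715)) = Add(Add(Pow(Add(-186781, -324812), Rational(1, 2)), -2907706), Add(Rational(-1378, 9), Mul(Rational(-2, 9), Pow(715, 2)))) = Add(Add(Pow(-511593, Rational(1, 2)), -2907706), Add(Rational(-1378, 9), Mul(Rational(-2, 9), 511225))) = Add(Add(Mul(I, Pow(511593, Rational(1, 2))), -2907706), Add(Rational(-1378, 9), Rational(-1022450, 9))) = Add(Add(-2907706, Mul(I, Pow(511593, Rational(1, 2)))), Rational(-341276, 3)) = Add(Rational(-9064394, 3), Mul(I, Pow(511593, Rational(1, 2))))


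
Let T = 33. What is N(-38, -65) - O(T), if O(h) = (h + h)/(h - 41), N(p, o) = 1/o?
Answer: 2141/260 ≈ 8.2346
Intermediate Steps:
O(h) = 2*h/(-41 + h) (O(h) = (2*h)/(-41 + h) = 2*h/(-41 + h))
N(-38, -65) - O(T) = 1/(-65) - 2*33/(-41 + 33) = -1/65 - 2*33/(-8) = -1/65 - 2*33*(-1)/8 = -1/65 - 1*(-33/4) = -1/65 + 33/4 = 2141/260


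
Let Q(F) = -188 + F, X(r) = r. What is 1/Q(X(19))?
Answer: -1/169 ≈ -0.0059172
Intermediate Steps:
1/Q(X(19)) = 1/(-188 + 19) = 1/(-169) = -1/169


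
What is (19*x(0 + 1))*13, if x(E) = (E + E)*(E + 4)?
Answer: 2470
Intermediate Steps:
x(E) = 2*E*(4 + E) (x(E) = (2*E)*(4 + E) = 2*E*(4 + E))
(19*x(0 + 1))*13 = (19*(2*(0 + 1)*(4 + (0 + 1))))*13 = (19*(2*1*(4 + 1)))*13 = (19*(2*1*5))*13 = (19*10)*13 = 190*13 = 2470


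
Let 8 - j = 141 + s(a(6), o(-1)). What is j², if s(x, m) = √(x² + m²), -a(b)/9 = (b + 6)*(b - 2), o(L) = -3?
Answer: 204322 + 798*√20737 ≈ 3.1924e+5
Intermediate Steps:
a(b) = -9*(-2 + b)*(6 + b) (a(b) = -9*(b + 6)*(b - 2) = -9*(6 + b)*(-2 + b) = -9*(-2 + b)*(6 + b))
s(x, m) = √(m² + x²)
j = -133 - 3*√20737 (j = 8 - (141 + √((-3)² + (108 - 36*6 - 9*6²)²)) = 8 - (141 + √(9 + (108 - 216 - 9*36)²)) = 8 - (141 + √(9 + (108 - 216 - 324)²)) = 8 - (141 + √(9 + (-432)²)) = 8 - (141 + √(9 + 186624)) = 8 - (141 + √186633) = 8 - (141 + 3*√20737) = 8 + (-141 - 3*√20737) = -133 - 3*√20737 ≈ -565.01)
j² = (-133 - 3*√20737)²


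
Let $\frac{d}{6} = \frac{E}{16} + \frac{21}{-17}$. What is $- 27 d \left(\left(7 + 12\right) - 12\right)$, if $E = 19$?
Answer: $\frac{7371}{136} \approx 54.199$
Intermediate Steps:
$d = - \frac{39}{136}$ ($d = 6 \left(\frac{19}{16} + \frac{21}{-17}\right) = 6 \left(19 \cdot \frac{1}{16} + 21 \left(- \frac{1}{17}\right)\right) = 6 \left(\frac{19}{16} - \frac{21}{17}\right) = 6 \left(- \frac{13}{272}\right) = - \frac{39}{136} \approx -0.28676$)
$- 27 d \left(\left(7 + 12\right) - 12\right) = \left(-27\right) \left(- \frac{39}{136}\right) \left(\left(7 + 12\right) - 12\right) = \frac{1053 \left(19 - 12\right)}{136} = \frac{1053}{136} \cdot 7 = \frac{7371}{136}$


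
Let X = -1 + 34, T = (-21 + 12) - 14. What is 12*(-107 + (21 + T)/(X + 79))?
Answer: -17979/14 ≈ -1284.2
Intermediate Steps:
T = -23 (T = -9 - 14 = -23)
X = 33
12*(-107 + (21 + T)/(X + 79)) = 12*(-107 + (21 - 23)/(33 + 79)) = 12*(-107 - 2/112) = 12*(-107 - 2*1/112) = 12*(-107 - 1/56) = 12*(-5993/56) = -17979/14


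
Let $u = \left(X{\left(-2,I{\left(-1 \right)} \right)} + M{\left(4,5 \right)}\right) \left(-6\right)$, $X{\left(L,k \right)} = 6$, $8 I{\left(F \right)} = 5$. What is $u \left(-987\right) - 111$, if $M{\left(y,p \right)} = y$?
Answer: $59109$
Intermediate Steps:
$I{\left(F \right)} = \frac{5}{8}$ ($I{\left(F \right)} = \frac{1}{8} \cdot 5 = \frac{5}{8}$)
$u = -60$ ($u = \left(6 + 4\right) \left(-6\right) = 10 \left(-6\right) = -60$)
$u \left(-987\right) - 111 = \left(-60\right) \left(-987\right) - 111 = 59220 - 111 = 59109$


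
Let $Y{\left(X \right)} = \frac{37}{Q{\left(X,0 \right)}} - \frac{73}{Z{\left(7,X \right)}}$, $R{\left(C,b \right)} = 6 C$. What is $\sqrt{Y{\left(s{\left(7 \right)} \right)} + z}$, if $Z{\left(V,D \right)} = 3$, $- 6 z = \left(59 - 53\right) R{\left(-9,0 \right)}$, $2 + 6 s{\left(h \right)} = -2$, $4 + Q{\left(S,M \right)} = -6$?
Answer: $\frac{\sqrt{23370}}{30} \approx 5.0957$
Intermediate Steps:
$Q{\left(S,M \right)} = -10$ ($Q{\left(S,M \right)} = -4 - 6 = -10$)
$s{\left(h \right)} = - \frac{2}{3}$ ($s{\left(h \right)} = - \frac{1}{3} + \frac{1}{6} \left(-2\right) = - \frac{1}{3} - \frac{1}{3} = - \frac{2}{3}$)
$z = 54$ ($z = - \frac{\left(59 - 53\right) 6 \left(-9\right)}{6} = - \frac{6 \left(-54\right)}{6} = \left(- \frac{1}{6}\right) \left(-324\right) = 54$)
$Y{\left(X \right)} = - \frac{841}{30}$ ($Y{\left(X \right)} = \frac{37}{-10} - \frac{73}{3} = 37 \left(- \frac{1}{10}\right) - \frac{73}{3} = - \frac{37}{10} - \frac{73}{3} = - \frac{841}{30}$)
$\sqrt{Y{\left(s{\left(7 \right)} \right)} + z} = \sqrt{- \frac{841}{30} + 54} = \sqrt{\frac{779}{30}} = \frac{\sqrt{23370}}{30}$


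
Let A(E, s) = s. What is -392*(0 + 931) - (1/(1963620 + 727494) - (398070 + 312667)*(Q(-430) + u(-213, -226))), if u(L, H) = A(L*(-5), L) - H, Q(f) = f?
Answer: -798567306791035/2691114 ≈ -2.9674e+8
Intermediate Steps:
u(L, H) = L - H
-392*(0 + 931) - (1/(1963620 + 727494) - (398070 + 312667)*(Q(-430) + u(-213, -226))) = -392*(0 + 931) - (1/(1963620 + 727494) - (398070 + 312667)*(-430 + (-213 - 1*(-226)))) = -392*931 - (1/2691114 - 710737*(-430 + (-213 + 226))) = -364952 - (1/2691114 - 710737*(-430 + 13)) = -364952 - (1/2691114 - 710737*(-417)) = -364952 - (1/2691114 - 1*(-296377329)) = -364952 - (1/2691114 + 296377329) = -364952 - 1*797585179354507/2691114 = -364952 - 797585179354507/2691114 = -798567306791035/2691114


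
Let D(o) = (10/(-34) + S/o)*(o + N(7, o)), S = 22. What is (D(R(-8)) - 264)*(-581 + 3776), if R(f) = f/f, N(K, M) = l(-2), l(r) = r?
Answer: -15518115/17 ≈ -9.1283e+5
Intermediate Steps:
N(K, M) = -2
R(f) = 1
D(o) = (-2 + o)*(-5/17 + 22/o) (D(o) = (10/(-34) + 22/o)*(o - 2) = (10*(-1/34) + 22/o)*(-2 + o) = (-5/17 + 22/o)*(-2 + o) = (-2 + o)*(-5/17 + 22/o))
(D(R(-8)) - 264)*(-581 + 3776) = ((1/17)*(-748 + 1*(384 - 5*1))/1 - 264)*(-581 + 3776) = ((1/17)*1*(-748 + 1*(384 - 5)) - 264)*3195 = ((1/17)*1*(-748 + 1*379) - 264)*3195 = ((1/17)*1*(-748 + 379) - 264)*3195 = ((1/17)*1*(-369) - 264)*3195 = (-369/17 - 264)*3195 = -4857/17*3195 = -15518115/17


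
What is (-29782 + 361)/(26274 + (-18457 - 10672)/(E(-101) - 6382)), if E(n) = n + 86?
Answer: -188206137/168103907 ≈ -1.1196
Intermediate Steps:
E(n) = 86 + n
(-29782 + 361)/(26274 + (-18457 - 10672)/(E(-101) - 6382)) = (-29782 + 361)/(26274 + (-18457 - 10672)/((86 - 101) - 6382)) = -29421/(26274 - 29129/(-15 - 6382)) = -29421/(26274 - 29129/(-6397)) = -29421/(26274 - 29129*(-1/6397)) = -29421/(26274 + 29129/6397) = -29421/168103907/6397 = -29421*6397/168103907 = -188206137/168103907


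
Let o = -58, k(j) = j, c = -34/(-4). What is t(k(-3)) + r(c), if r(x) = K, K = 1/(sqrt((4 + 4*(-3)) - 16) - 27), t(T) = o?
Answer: -14567/251 - 2*I*sqrt(6)/753 ≈ -58.036 - 0.006506*I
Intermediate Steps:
c = 17/2 (c = -34*(-1/4) = 17/2 ≈ 8.5000)
t(T) = -58
K = 1/(-27 + 2*I*sqrt(6)) (K = 1/(sqrt((4 - 12) - 16) - 27) = 1/(sqrt(-8 - 16) - 27) = 1/(sqrt(-24) - 27) = 1/(2*I*sqrt(6) - 27) = 1/(-27 + 2*I*sqrt(6)) ≈ -0.035857 - 0.006506*I)
r(x) = -9/251 - 2*I*sqrt(6)/753
t(k(-3)) + r(c) = -58 + (-9/251 - 2*I*sqrt(6)/753) = -14567/251 - 2*I*sqrt(6)/753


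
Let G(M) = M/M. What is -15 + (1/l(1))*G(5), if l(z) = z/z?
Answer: -14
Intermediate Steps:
l(z) = 1
G(M) = 1
-15 + (1/l(1))*G(5) = -15 + (1/1)*1 = -15 + (1*1)*1 = -15 + 1*1 = -15 + 1 = -14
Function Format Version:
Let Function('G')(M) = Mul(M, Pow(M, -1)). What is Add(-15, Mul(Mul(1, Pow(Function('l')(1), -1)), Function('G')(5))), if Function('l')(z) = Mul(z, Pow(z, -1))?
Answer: -14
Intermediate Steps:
Function('l')(z) = 1
Function('G')(M) = 1
Add(-15, Mul(Mul(1, Pow(Function('l')(1), -1)), Function('G')(5))) = Add(-15, Mul(Mul(1, Pow(1, -1)), 1)) = Add(-15, Mul(Mul(1, 1), 1)) = Add(-15, Mul(1, 1)) = Add(-15, 1) = -14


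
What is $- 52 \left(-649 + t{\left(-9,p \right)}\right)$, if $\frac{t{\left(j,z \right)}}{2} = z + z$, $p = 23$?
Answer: $28964$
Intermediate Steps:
$t{\left(j,z \right)} = 4 z$ ($t{\left(j,z \right)} = 2 \left(z + z\right) = 2 \cdot 2 z = 4 z$)
$- 52 \left(-649 + t{\left(-9,p \right)}\right) = - 52 \left(-649 + 4 \cdot 23\right) = - 52 \left(-649 + 92\right) = \left(-52\right) \left(-557\right) = 28964$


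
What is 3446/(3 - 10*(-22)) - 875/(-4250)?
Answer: 118725/7582 ≈ 15.659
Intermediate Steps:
3446/(3 - 10*(-22)) - 875/(-4250) = 3446/(3 + 220) - 875*(-1/4250) = 3446/223 + 7/34 = 118725/7582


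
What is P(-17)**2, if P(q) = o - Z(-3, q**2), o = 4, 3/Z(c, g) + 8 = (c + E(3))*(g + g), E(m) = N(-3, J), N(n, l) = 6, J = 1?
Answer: 47623801/2979076 ≈ 15.986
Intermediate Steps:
E(m) = 6
Z(c, g) = 3/(-8 + 2*g*(6 + c)) (Z(c, g) = 3/(-8 + (c + 6)*(g + g)) = 3/(-8 + (6 + c)*(2*g)) = 3/(-8 + 2*g*(6 + c)))
P(q) = 4 - 3/(2*(-4 + 3*q**2)) (P(q) = 4 - 3/(2*(-4 + 6*q**2 - 3*q**2)) = 4 - 3/(2*(-4 + 3*q**2)))
P(-17)**2 = ((35 - 24*(-17)**2)/(2*(4 - 3*(-17)**2)))**2 = ((35 - 24*289)/(2*(4 - 3*289)))**2 = ((35 - 6936)/(2*(4 - 867)))**2 = ((1/2)*(-6901)/(-863))**2 = ((1/2)*(-1/863)*(-6901))**2 = (6901/1726)**2 = 47623801/2979076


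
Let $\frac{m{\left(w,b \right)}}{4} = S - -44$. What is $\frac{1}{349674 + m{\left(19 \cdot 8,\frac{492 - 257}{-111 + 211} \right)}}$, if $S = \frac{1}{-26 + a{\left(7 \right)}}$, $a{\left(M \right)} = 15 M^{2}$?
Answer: $\frac{709}{248043654} \approx 2.8584 \cdot 10^{-6}$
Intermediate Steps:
$S = \frac{1}{709}$ ($S = \frac{1}{-26 + 15 \cdot 7^{2}} = \frac{1}{-26 + 15 \cdot 49} = \frac{1}{-26 + 735} = \frac{1}{709} \approx 0.0014104$)
$m{\left(w,b \right)} = \frac{124788}{709}$ ($m{\left(w,b \right)} = 4 \left(\frac{1}{709} - -44\right) = 4 \left(\frac{1}{709} + 44\right) = 4 \cdot \frac{31197}{709} = \frac{124788}{709}$)
$\frac{1}{349674 + m{\left(19 \cdot 8,\frac{492 - 257}{-111 + 211} \right)}} = \frac{1}{349674 + \frac{124788}{709}} = \frac{1}{\frac{248043654}{709}} = \frac{709}{248043654}$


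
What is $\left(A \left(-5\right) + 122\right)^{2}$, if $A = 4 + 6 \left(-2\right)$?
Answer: $26244$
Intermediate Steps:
$A = -8$ ($A = 4 - 12 = -8$)
$\left(A \left(-5\right) + 122\right)^{2} = \left(\left(-8\right) \left(-5\right) + 122\right)^{2} = \left(40 + 122\right)^{2} = 162^{2} = 26244$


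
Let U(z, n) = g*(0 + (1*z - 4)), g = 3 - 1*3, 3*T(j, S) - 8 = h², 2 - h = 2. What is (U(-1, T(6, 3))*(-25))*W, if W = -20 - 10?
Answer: 0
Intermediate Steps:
h = 0 (h = 2 - 1*2 = 2 - 2 = 0)
T(j, S) = 8/3 (T(j, S) = 8/3 + (⅓)*0² = 8/3 + (⅓)*0 = 8/3 + 0 = 8/3)
g = 0 (g = 3 - 3 = 0)
U(z, n) = 0 (U(z, n) = 0*(0 + (1*z - 4)) = 0*(0 + (z - 4)) = 0*(0 + (-4 + z)) = 0*(-4 + z) = 0)
W = -30
(U(-1, T(6, 3))*(-25))*W = (0*(-25))*(-30) = 0*(-30) = 0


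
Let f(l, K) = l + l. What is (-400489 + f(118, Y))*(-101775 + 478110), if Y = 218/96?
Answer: -150629212755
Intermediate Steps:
Y = 109/48 (Y = 218*(1/96) = 109/48 ≈ 2.2708)
f(l, K) = 2*l
(-400489 + f(118, Y))*(-101775 + 478110) = (-400489 + 2*118)*(-101775 + 478110) = (-400489 + 236)*376335 = -400253*376335 = -150629212755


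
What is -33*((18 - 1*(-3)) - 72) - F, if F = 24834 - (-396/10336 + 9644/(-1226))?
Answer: -36683519527/1583992 ≈ -23159.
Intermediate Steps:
F = 39349378063/1583992 (F = 24834 - (-396*1/10336 + 9644*(-1/1226)) = 24834 - (-99/2584 - 4822/613) = 24834 - 1*(-12520735/1583992) = 24834 + 12520735/1583992 = 39349378063/1583992 ≈ 24842.)
-33*((18 - 1*(-3)) - 72) - F = -33*((18 - 1*(-3)) - 72) - 1*39349378063/1583992 = -33*((18 + 3) - 72) - 39349378063/1583992 = -33*(21 - 72) - 39349378063/1583992 = -33*(-51) - 39349378063/1583992 = 1683 - 39349378063/1583992 = -36683519527/1583992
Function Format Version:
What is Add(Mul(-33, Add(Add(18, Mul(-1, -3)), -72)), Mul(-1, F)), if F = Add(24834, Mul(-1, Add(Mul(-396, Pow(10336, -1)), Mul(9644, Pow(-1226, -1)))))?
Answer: Rational(-36683519527, 1583992) ≈ -23159.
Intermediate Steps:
F = Rational(39349378063, 1583992) (F = Add(24834, Mul(-1, Add(Mul(-396, Rational(1, 10336)), Mul(9644, Rational(-1, 1226))))) = Add(24834, Mul(-1, Add(Rational(-99, 2584), Rational(-4822, 613)))) = Add(24834, Mul(-1, Rational(-12520735, 1583992))) = Add(24834, Rational(12520735, 1583992)) = Rational(39349378063, 1583992) ≈ 24842.)
Add(Mul(-33, Add(Add(18, Mul(-1, -3)), -72)), Mul(-1, F)) = Add(Mul(-33, Add(Add(18, Mul(-1, -3)), -72)), Mul(-1, Rational(39349378063, 1583992))) = Add(Mul(-33, Add(Add(18, 3), -72)), Rational(-39349378063, 1583992)) = Add(Mul(-33, Add(21, -72)), Rational(-39349378063, 1583992)) = Add(Mul(-33, -51), Rational(-39349378063, 1583992)) = Add(1683, Rational(-39349378063, 1583992)) = Rational(-36683519527, 1583992)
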